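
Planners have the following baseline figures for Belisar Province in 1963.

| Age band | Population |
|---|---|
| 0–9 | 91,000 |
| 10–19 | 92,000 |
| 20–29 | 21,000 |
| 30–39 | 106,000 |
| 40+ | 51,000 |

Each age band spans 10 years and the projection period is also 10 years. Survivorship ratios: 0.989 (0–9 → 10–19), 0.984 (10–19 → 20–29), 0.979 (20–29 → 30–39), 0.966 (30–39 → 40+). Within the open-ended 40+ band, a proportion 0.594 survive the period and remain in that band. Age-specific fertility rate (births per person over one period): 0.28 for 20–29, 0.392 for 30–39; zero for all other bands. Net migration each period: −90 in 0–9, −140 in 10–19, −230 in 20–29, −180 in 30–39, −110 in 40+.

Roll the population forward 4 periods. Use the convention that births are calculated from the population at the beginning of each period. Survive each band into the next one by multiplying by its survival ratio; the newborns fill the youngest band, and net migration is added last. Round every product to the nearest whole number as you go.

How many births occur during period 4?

46571

After projecting period 1:
Births: 21000 * 0.28 = 5880, 106000 * 0.392 = 41552 — total 47432
10–19: 91000 * 0.989 = 89999
20–29: 92000 * 0.984 = 90528
30–39: 21000 * 0.979 = 20559
40+: 106000 * 0.966 + 51000 * 0.594 = 102396 + 30294 = 132690
Net migration: 0–9 − 90 → 47342; 10–19 − 140 → 89859; 20–29 − 230 → 90298; 30–39 − 180 → 20379; 40+ − 110 → 132580
Giving 47342 / 89859 / 90298 / 20379 / 132580.
After projecting period 2:
Births: 90298 * 0.28 = 25283, 20379 * 0.392 = 7989 — total 33272
10–19: 47342 * 0.989 = 46821
20–29: 89859 * 0.984 = 88421
30–39: 90298 * 0.979 = 88402
40+: 20379 * 0.966 + 132580 * 0.594 = 19686 + 78753 = 98439
Net migration: 0–9 − 90 → 33182; 10–19 − 140 → 46681; 20–29 − 230 → 88191; 30–39 − 180 → 88222; 40+ − 110 → 98329
Giving 33182 / 46681 / 88191 / 88222 / 98329.
After projecting period 3:
Births: 88191 * 0.28 = 24693, 88222 * 0.392 = 34583 — total 59276
10–19: 33182 * 0.989 = 32817
20–29: 46681 * 0.984 = 45934
30–39: 88191 * 0.979 = 86339
40+: 88222 * 0.966 + 98329 * 0.594 = 85222 + 58407 = 143629
Net migration: 0–9 − 90 → 59186; 10–19 − 140 → 32677; 20–29 − 230 → 45704; 30–39 − 180 → 86159; 40+ − 110 → 143519
Giving 59186 / 32677 / 45704 / 86159 / 143519.
After projecting period 4:
Births: 45704 * 0.28 = 12797, 86159 * 0.392 = 33774 — total 46571
10–19: 59186 * 0.989 = 58535
20–29: 32677 * 0.984 = 32154
30–39: 45704 * 0.979 = 44744
40+: 86159 * 0.966 + 143519 * 0.594 = 83230 + 85250 = 168480
Net migration: 0–9 − 90 → 46481; 10–19 − 140 → 58395; 20–29 − 230 → 31924; 30–39 − 180 → 44564; 40+ − 110 → 168370
Giving 46481 / 58395 / 31924 / 44564 / 168370.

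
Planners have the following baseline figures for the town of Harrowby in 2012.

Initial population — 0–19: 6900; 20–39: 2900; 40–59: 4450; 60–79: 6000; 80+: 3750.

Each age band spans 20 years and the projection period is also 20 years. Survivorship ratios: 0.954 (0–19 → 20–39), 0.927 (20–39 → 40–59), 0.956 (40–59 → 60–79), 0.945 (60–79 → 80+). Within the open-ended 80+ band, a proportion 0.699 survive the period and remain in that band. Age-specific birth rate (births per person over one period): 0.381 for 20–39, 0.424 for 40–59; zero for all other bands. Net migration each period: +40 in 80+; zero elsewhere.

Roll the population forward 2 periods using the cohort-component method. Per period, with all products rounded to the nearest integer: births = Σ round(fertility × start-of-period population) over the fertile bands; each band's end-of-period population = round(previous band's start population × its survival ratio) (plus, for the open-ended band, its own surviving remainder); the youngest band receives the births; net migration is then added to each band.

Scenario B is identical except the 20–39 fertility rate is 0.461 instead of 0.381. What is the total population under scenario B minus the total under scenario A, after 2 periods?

749

After projecting period 1:
Births: 2900 * 0.381 = 1105, 4450 * 0.424 = 1887 — total 2992
20–39: 6900 * 0.954 = 6583
40–59: 2900 * 0.927 = 2688
60–79: 4450 * 0.956 = 4254
80+: 6000 * 0.945 + 3750 * 0.699 = 5670 + 2621 = 8291
Net migration: 80+ + 40 → 8331
→ [2992, 6583, 2688, 4254, 8331]
After projecting period 2:
Births: 6583 * 0.381 = 2508, 2688 * 0.424 = 1140 — total 3648
20–39: 2992 * 0.954 = 2854
40–59: 6583 * 0.927 = 6102
60–79: 2688 * 0.956 = 2570
80+: 4254 * 0.945 + 8331 * 0.699 = 4020 + 5823 = 9843
Net migration: 80+ + 40 → 9883
→ [3648, 2854, 6102, 2570, 9883]
Scenario A total after 2 periods: 25057
Scenario B projection —
After projecting period 1:
Births: 2900 * 0.461 = 1337, 4450 * 0.424 = 1887 — total 3224
20–39: 6900 * 0.954 = 6583
40–59: 2900 * 0.927 = 2688
60–79: 4450 * 0.956 = 4254
80+: 6000 * 0.945 + 3750 * 0.699 = 5670 + 2621 = 8291
Net migration: 80+ + 40 → 8331
→ [3224, 6583, 2688, 4254, 8331]
After projecting period 2:
Births: 6583 * 0.461 = 3035, 2688 * 0.424 = 1140 — total 4175
20–39: 3224 * 0.954 = 3076
40–59: 6583 * 0.927 = 6102
60–79: 2688 * 0.956 = 2570
80+: 4254 * 0.945 + 8331 * 0.699 = 4020 + 5823 = 9843
Net migration: 80+ + 40 → 9883
→ [4175, 3076, 6102, 2570, 9883]
Scenario B total after 2 periods: 25806
Difference B − A = 25806 − 25057 = 749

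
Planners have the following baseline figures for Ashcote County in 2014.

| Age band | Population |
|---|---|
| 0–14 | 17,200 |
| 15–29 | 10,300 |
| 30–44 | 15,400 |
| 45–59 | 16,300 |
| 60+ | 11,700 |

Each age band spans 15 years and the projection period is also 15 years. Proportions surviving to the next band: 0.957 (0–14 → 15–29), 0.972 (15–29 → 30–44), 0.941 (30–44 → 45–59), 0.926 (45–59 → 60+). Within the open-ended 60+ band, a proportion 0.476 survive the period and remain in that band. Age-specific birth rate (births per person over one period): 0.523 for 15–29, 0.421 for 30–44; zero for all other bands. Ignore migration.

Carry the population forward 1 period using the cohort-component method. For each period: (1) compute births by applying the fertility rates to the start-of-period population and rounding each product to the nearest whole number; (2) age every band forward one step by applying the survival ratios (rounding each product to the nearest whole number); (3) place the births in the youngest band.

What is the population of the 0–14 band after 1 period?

11870

— Period 1 —
Births: 10300 × 0.523 = 5387 ; 15400 × 0.421 = 6483 ⇒ total 11870
15–29: 17200 × 0.957 = 16460
30–44: 10300 × 0.972 = 10012
45–59: 15400 × 0.941 = 14491
60+: 16300 × 0.926 + 11700 × 0.476 = 15094 + 5569 = 20663
End of period: [11870, 16460, 10012, 14491, 20663]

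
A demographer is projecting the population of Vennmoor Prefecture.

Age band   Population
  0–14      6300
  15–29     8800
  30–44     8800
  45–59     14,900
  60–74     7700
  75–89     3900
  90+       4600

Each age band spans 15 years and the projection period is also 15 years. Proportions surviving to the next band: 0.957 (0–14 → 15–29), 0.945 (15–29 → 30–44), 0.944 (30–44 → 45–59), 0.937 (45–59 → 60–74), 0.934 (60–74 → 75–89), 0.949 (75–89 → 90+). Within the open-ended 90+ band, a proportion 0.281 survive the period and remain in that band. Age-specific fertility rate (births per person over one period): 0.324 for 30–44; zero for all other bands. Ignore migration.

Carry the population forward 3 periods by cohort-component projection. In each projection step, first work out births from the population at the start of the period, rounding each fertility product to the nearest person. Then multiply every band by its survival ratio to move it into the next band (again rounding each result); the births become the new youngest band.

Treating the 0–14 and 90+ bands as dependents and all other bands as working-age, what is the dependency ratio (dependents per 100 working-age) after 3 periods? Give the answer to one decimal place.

Numbering the bands 1..7 from youngest to oldest:
Period 1:
Births: 8800 * 0.324 = 2851
Band 2: 6300 * 0.957 = 6029
Band 3: 8800 * 0.945 = 8316
Band 4: 8800 * 0.944 = 8307
Band 5: 14900 * 0.937 = 13961
Band 6: 7700 * 0.934 = 7192
Band 7: 3900 * 0.949 + 4600 * 0.281 = 3701 + 1293 = 4994
Population now: 0–14=2851, 15–29=6029, 30–44=8316, 45–59=8307, 60–74=13961, 75–89=7192, 90+=4994
Period 2:
Births: 8316 * 0.324 = 2694
Band 2: 2851 * 0.957 = 2728
Band 3: 6029 * 0.945 = 5697
Band 4: 8316 * 0.944 = 7850
Band 5: 8307 * 0.937 = 7784
Band 6: 13961 * 0.934 = 13040
Band 7: 7192 * 0.949 + 4994 * 0.281 = 6825 + 1403 = 8228
Population now: 0–14=2694, 15–29=2728, 30–44=5697, 45–59=7850, 60–74=7784, 75–89=13040, 90+=8228
Period 3:
Births: 5697 * 0.324 = 1846
Band 2: 2694 * 0.957 = 2578
Band 3: 2728 * 0.945 = 2578
Band 4: 5697 * 0.944 = 5378
Band 5: 7850 * 0.937 = 7355
Band 6: 7784 * 0.934 = 7270
Band 7: 13040 * 0.949 + 8228 * 0.281 = 12375 + 2312 = 14687
Population now: 0–14=1846, 15–29=2578, 30–44=2578, 45–59=5378, 60–74=7355, 75–89=7270, 90+=14687
Dependents (band 0–14 + band 90+) = 1846 + 14687 = 16533; working-age = 25159; ratio = 16533/25159 × 100 = 65.7

65.7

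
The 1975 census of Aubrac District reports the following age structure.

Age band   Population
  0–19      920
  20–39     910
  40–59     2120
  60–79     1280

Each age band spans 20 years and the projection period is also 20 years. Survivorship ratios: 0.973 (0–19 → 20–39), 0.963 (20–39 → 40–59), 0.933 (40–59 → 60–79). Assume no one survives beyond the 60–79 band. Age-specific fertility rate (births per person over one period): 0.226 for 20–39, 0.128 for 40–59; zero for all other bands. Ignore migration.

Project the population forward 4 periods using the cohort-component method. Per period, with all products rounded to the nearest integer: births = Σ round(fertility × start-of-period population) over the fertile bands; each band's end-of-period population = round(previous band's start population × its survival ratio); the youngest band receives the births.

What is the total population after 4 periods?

— Period 1 —
Births: 910 * 0.226 = 206 ; 2120 * 0.128 = 271 ⇒ total 477
20–39: 920 * 0.973 = 895
40–59: 910 * 0.963 = 876
60–79: 2120 * 0.933 = 1978
End of period: [477, 895, 876, 1978]
— Period 2 —
Births: 895 * 0.226 = 202 ; 876 * 0.128 = 112 ⇒ total 314
20–39: 477 * 0.973 = 464
40–59: 895 * 0.963 = 862
60–79: 876 * 0.933 = 817
End of period: [314, 464, 862, 817]
— Period 3 —
Births: 464 * 0.226 = 105 ; 862 * 0.128 = 110 ⇒ total 215
20–39: 314 * 0.973 = 306
40–59: 464 * 0.963 = 447
60–79: 862 * 0.933 = 804
End of period: [215, 306, 447, 804]
— Period 4 —
Births: 306 * 0.226 = 69 ; 447 * 0.128 = 57 ⇒ total 126
20–39: 215 * 0.973 = 209
40–59: 306 * 0.963 = 295
60–79: 447 * 0.933 = 417
End of period: [126, 209, 295, 417]
Total after period 4: 126 + 209 + 295 + 417 = 1047

1047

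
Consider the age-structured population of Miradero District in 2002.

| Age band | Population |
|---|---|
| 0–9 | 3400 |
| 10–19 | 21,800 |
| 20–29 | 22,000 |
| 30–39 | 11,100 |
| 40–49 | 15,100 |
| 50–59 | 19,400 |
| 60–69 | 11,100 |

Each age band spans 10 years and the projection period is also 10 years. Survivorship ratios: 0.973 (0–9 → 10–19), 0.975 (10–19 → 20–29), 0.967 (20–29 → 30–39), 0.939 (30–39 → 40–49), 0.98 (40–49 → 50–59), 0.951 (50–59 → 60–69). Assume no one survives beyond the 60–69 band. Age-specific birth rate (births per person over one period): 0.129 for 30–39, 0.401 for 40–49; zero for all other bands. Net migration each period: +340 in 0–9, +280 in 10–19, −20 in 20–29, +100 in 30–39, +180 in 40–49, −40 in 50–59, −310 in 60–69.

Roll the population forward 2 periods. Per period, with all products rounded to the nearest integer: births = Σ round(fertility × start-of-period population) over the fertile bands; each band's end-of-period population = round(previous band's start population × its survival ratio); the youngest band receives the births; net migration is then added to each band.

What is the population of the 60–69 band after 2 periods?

13725

Call the bands 1 to 7, youngest first.
— Period 1 —
Births: 11100 × 0.129 = 1432  |  15100 × 0.401 = 6055 → 7487
Band 2: 3400 × 0.973 = 3308
Band 3: 21800 × 0.975 = 21255
Band 4: 22000 × 0.967 = 21274
Band 5: 11100 × 0.939 = 10423
Band 6: 15100 × 0.98 = 14798
Band 7: 19400 × 0.951 = 18449
Net migration: Band 1 + 340 → 7827; Band 2 + 280 → 3588; Band 3 − 20 → 21235; Band 4 + 100 → 21374; Band 5 + 180 → 10603; Band 6 − 40 → 14758; Band 7 − 310 → 18139
→ [7827, 3588, 21235, 21374, 10603, 14758, 18139]
— Period 2 —
Births: 21374 × 0.129 = 2757  |  10603 × 0.401 = 4252 → 7009
Band 2: 7827 × 0.973 = 7616
Band 3: 3588 × 0.975 = 3498
Band 4: 21235 × 0.967 = 20534
Band 5: 21374 × 0.939 = 20070
Band 6: 10603 × 0.98 = 10391
Band 7: 14758 × 0.951 = 14035
Net migration: Band 1 + 340 → 7349; Band 2 + 280 → 7896; Band 3 − 20 → 3478; Band 4 + 100 → 20634; Band 5 + 180 → 20250; Band 6 − 40 → 10351; Band 7 − 310 → 13725
→ [7349, 7896, 3478, 20634, 20250, 10351, 13725]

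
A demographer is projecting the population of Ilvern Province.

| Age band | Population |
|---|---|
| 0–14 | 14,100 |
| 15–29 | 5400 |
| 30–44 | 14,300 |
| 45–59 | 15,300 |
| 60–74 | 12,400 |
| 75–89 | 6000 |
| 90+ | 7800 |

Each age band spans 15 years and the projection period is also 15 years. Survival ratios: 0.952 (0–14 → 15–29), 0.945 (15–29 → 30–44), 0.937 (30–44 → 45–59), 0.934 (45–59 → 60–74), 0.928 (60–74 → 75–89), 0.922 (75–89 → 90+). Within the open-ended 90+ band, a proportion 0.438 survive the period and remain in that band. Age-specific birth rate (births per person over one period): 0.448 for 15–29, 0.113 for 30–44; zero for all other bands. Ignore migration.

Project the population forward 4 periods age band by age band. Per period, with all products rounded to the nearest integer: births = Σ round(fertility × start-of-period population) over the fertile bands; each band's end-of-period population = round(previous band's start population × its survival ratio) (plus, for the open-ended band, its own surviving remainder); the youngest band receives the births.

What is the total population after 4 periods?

49651

Numbering the groups 1..7 from youngest to oldest:
[period 1]
Births: 5400 × 0.448 = 2419  |  14300 × 0.113 = 1616 ⇒ total 4035
Group 2: 14100 × 0.952 = 13423
Group 3: 5400 × 0.945 = 5103
Group 4: 14300 × 0.937 = 13399
Group 5: 15300 × 0.934 = 14290
Group 6: 12400 × 0.928 = 11507
Group 7: 6000 × 0.922 + 7800 × 0.438 = 5532 + 3416 = 8948
Giving 4035 / 13423 / 5103 / 13399 / 14290 / 11507 / 8948.
[period 2]
Births: 13423 × 0.448 = 6014  |  5103 × 0.113 = 577 ⇒ total 6591
Group 2: 4035 × 0.952 = 3841
Group 3: 13423 × 0.945 = 12685
Group 4: 5103 × 0.937 = 4782
Group 5: 13399 × 0.934 = 12515
Group 6: 14290 × 0.928 = 13261
Group 7: 11507 × 0.922 + 8948 × 0.438 = 10609 + 3919 = 14528
Giving 6591 / 3841 / 12685 / 4782 / 12515 / 13261 / 14528.
[period 3]
Births: 3841 × 0.448 = 1721  |  12685 × 0.113 = 1433 ⇒ total 3154
Group 2: 6591 × 0.952 = 6275
Group 3: 3841 × 0.945 = 3630
Group 4: 12685 × 0.937 = 11886
Group 5: 4782 × 0.934 = 4466
Group 6: 12515 × 0.928 = 11614
Group 7: 13261 × 0.922 + 14528 × 0.438 = 12227 + 6363 = 18590
Giving 3154 / 6275 / 3630 / 11886 / 4466 / 11614 / 18590.
[period 4]
Births: 6275 × 0.448 = 2811  |  3630 × 0.113 = 410 ⇒ total 3221
Group 2: 3154 × 0.952 = 3003
Group 3: 6275 × 0.945 = 5930
Group 4: 3630 × 0.937 = 3401
Group 5: 11886 × 0.934 = 11102
Group 6: 4466 × 0.928 = 4144
Group 7: 11614 × 0.922 + 18590 × 0.438 = 10708 + 8142 = 18850
Giving 3221 / 3003 / 5930 / 3401 / 11102 / 4144 / 18850.
Total after period 4: 3221 + 3003 + 5930 + 3401 + 11102 + 4144 + 18850 = 49651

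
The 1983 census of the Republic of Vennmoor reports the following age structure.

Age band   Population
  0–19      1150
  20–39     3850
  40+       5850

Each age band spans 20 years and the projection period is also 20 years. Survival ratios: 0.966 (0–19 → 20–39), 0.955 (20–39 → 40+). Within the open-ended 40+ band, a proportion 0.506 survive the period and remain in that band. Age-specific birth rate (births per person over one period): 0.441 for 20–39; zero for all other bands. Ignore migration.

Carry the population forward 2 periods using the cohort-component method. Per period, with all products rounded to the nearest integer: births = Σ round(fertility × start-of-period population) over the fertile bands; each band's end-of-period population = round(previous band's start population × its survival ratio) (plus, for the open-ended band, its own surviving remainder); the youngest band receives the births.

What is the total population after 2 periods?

6549

[period 1]
Births: 3850 * 0.441 = 1698
20–39: 1150 * 0.966 = 1111
40+: 3850 * 0.955 + 5850 * 0.506 = 3677 + 2960 = 6637
Giving 1698 / 1111 / 6637.
[period 2]
Births: 1111 * 0.441 = 490
20–39: 1698 * 0.966 = 1640
40+: 1111 * 0.955 + 6637 * 0.506 = 1061 + 3358 = 4419
Giving 490 / 1640 / 4419.
Total after period 2: 490 + 1640 + 4419 = 6549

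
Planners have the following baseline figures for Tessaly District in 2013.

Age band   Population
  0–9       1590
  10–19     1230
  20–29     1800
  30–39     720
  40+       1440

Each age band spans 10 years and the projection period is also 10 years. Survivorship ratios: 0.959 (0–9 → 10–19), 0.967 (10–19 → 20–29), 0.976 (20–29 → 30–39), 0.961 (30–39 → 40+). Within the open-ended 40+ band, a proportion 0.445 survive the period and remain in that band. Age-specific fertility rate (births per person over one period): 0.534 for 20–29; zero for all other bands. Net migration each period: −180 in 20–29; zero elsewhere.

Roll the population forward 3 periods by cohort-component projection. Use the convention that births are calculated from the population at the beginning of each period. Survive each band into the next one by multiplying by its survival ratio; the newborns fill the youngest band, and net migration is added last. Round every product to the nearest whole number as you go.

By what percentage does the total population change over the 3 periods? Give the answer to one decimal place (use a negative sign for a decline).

-24.1

After projecting period 1:
Births: 1800 × 0.534 = 961
10–19: 1590 × 0.959 = 1525
20–29: 1230 × 0.967 = 1189
30–39: 1800 × 0.976 = 1757
40+: 720 × 0.961 + 1440 × 0.445 = 692 + 641 = 1333
Net migration: 20–29 − 180 → 1009
→ [961, 1525, 1009, 1757, 1333]
After projecting period 2:
Births: 1009 × 0.534 = 539
10–19: 961 × 0.959 = 922
20–29: 1525 × 0.967 = 1475
30–39: 1009 × 0.976 = 985
40+: 1757 × 0.961 + 1333 × 0.445 = 1688 + 593 = 2281
Net migration: 20–29 − 180 → 1295
→ [539, 922, 1295, 985, 2281]
After projecting period 3:
Births: 1295 × 0.534 = 692
10–19: 539 × 0.959 = 517
20–29: 922 × 0.967 = 892
30–39: 1295 × 0.976 = 1264
40+: 985 × 0.961 + 2281 × 0.445 = 947 + 1015 = 1962
Net migration: 20–29 − 180 → 712
→ [692, 517, 712, 1264, 1962]
Total: 6780 → 5147; change = -1633; percentage change = -24.1%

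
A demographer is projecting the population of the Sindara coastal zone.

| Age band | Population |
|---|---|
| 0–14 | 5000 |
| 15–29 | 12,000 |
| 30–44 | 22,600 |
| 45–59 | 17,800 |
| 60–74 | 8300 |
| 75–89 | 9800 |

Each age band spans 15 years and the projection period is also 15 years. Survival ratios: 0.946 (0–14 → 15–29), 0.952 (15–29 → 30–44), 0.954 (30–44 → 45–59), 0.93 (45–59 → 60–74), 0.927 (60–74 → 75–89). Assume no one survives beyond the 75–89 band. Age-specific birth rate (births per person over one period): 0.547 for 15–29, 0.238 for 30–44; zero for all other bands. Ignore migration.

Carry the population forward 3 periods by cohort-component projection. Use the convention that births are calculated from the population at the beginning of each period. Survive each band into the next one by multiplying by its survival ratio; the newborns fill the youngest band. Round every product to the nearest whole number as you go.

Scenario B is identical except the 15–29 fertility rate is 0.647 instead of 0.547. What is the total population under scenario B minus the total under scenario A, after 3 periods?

Let band 1 be 0–14 through band 6 = 75–89.
After projecting period 1:
Births: 12000 × 0.547 = 6564  |  22600 × 0.238 = 5379 → 11943
Band 2: 5000 × 0.946 = 4730
Band 3: 12000 × 0.952 = 11424
Band 4: 22600 × 0.954 = 21560
Band 5: 17800 × 0.93 = 16554
Band 6: 8300 × 0.927 = 7694
Population now: 0–14=11943, 15–29=4730, 30–44=11424, 45–59=21560, 60–74=16554, 75–89=7694
After projecting period 2:
Births: 4730 × 0.547 = 2587  |  11424 × 0.238 = 2719 → 5306
Band 2: 11943 × 0.946 = 11298
Band 3: 4730 × 0.952 = 4503
Band 4: 11424 × 0.954 = 10898
Band 5: 21560 × 0.93 = 20051
Band 6: 16554 × 0.927 = 15346
Population now: 0–14=5306, 15–29=11298, 30–44=4503, 45–59=10898, 60–74=20051, 75–89=15346
After projecting period 3:
Births: 11298 × 0.547 = 6180  |  4503 × 0.238 = 1072 → 7252
Band 2: 5306 × 0.946 = 5019
Band 3: 11298 × 0.952 = 10756
Band 4: 4503 × 0.954 = 4296
Band 5: 10898 × 0.93 = 10135
Band 6: 20051 × 0.927 = 18587
Population now: 0–14=7252, 15–29=5019, 30–44=10756, 45–59=4296, 60–74=10135, 75–89=18587
Scenario A total after 3 periods: 56045
Scenario B projection —
After projecting period 1:
Births: 12000 × 0.647 = 7764  |  22600 × 0.238 = 5379 → 13143
Band 2: 5000 × 0.946 = 4730
Band 3: 12000 × 0.952 = 11424
Band 4: 22600 × 0.954 = 21560
Band 5: 17800 × 0.93 = 16554
Band 6: 8300 × 0.927 = 7694
Population now: 0–14=13143, 15–29=4730, 30–44=11424, 45–59=21560, 60–74=16554, 75–89=7694
After projecting period 2:
Births: 4730 × 0.647 = 3060  |  11424 × 0.238 = 2719 → 5779
Band 2: 13143 × 0.946 = 12433
Band 3: 4730 × 0.952 = 4503
Band 4: 11424 × 0.954 = 10898
Band 5: 21560 × 0.93 = 20051
Band 6: 16554 × 0.927 = 15346
Population now: 0–14=5779, 15–29=12433, 30–44=4503, 45–59=10898, 60–74=20051, 75–89=15346
After projecting period 3:
Births: 12433 × 0.647 = 8044  |  4503 × 0.238 = 1072 → 9116
Band 2: 5779 × 0.946 = 5467
Band 3: 12433 × 0.952 = 11836
Band 4: 4503 × 0.954 = 4296
Band 5: 10898 × 0.93 = 10135
Band 6: 20051 × 0.927 = 18587
Population now: 0–14=9116, 15–29=5467, 30–44=11836, 45–59=4296, 60–74=10135, 75–89=18587
Scenario B total after 3 periods: 59437
Difference B − A = 59437 − 56045 = 3392

3392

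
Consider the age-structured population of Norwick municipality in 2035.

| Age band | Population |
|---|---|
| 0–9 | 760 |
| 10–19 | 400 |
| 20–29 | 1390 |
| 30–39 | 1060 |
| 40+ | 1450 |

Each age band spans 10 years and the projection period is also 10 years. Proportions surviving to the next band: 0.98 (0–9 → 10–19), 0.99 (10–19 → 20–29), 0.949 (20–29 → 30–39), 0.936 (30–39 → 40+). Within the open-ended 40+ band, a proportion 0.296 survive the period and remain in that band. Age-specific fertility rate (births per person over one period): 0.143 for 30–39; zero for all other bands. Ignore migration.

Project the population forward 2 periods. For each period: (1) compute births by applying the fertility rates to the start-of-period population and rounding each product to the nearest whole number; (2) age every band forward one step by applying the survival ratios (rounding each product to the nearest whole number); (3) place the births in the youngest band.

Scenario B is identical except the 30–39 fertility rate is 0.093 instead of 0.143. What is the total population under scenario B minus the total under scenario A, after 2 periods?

Period 1:
Births: 1060 × 0.143 = 152
10–19: 760 × 0.98 = 745
20–29: 400 × 0.99 = 396
30–39: 1390 × 0.949 = 1319
40+: 1060 × 0.936 + 1450 × 0.296 = 992 + 429 = 1421
End of period: [152, 745, 396, 1319, 1421]
Period 2:
Births: 1319 × 0.143 = 189
10–19: 152 × 0.98 = 149
20–29: 745 × 0.99 = 738
30–39: 396 × 0.949 = 376
40+: 1319 × 0.936 + 1421 × 0.296 = 1235 + 421 = 1656
End of period: [189, 149, 738, 376, 1656]
Scenario A total after 2 periods: 3108
Scenario B projection —
Period 1:
Births: 1060 × 0.093 = 99
10–19: 760 × 0.98 = 745
20–29: 400 × 0.99 = 396
30–39: 1390 × 0.949 = 1319
40+: 1060 × 0.936 + 1450 × 0.296 = 992 + 429 = 1421
End of period: [99, 745, 396, 1319, 1421]
Period 2:
Births: 1319 × 0.093 = 123
10–19: 99 × 0.98 = 97
20–29: 745 × 0.99 = 738
30–39: 396 × 0.949 = 376
40+: 1319 × 0.936 + 1421 × 0.296 = 1235 + 421 = 1656
End of period: [123, 97, 738, 376, 1656]
Scenario B total after 2 periods: 2990
Difference B − A = 2990 − 3108 = -118

-118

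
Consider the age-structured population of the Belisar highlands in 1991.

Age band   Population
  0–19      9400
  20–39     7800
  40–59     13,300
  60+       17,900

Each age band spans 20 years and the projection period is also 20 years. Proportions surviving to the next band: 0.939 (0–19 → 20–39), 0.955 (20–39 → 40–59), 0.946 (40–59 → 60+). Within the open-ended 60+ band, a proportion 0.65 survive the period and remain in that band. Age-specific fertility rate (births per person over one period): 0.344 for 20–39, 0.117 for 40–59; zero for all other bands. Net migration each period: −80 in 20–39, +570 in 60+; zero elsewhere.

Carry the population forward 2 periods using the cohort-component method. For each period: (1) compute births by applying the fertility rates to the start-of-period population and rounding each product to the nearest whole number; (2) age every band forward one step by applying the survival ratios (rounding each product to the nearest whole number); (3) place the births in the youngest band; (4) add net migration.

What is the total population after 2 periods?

(Groups numbered youngest = 1 to oldest = 4.)
— Period 1 —
Births: 7800 × 0.344 = 2683 ; 13300 × 0.117 = 1556 ⇒ total 4239
Group 2: 9400 × 0.939 = 8827
Group 3: 7800 × 0.955 = 7449
Group 4: 13300 × 0.946 + 17900 × 0.65 = 12582 + 11635 = 24217
Net migration: Group 2 − 80 → 8747; Group 4 + 570 → 24787
End of period: [4239, 8747, 7449, 24787]
— Period 2 —
Births: 8747 × 0.344 = 3009 ; 7449 × 0.117 = 872 ⇒ total 3881
Group 2: 4239 × 0.939 = 3980
Group 3: 8747 × 0.955 = 8353
Group 4: 7449 × 0.946 + 24787 × 0.65 = 7047 + 16112 = 23159
Net migration: Group 2 − 80 → 3900; Group 4 + 570 → 23729
End of period: [3881, 3900, 8353, 23729]
Total after period 2: 3881 + 3900 + 8353 + 23729 = 39863

39863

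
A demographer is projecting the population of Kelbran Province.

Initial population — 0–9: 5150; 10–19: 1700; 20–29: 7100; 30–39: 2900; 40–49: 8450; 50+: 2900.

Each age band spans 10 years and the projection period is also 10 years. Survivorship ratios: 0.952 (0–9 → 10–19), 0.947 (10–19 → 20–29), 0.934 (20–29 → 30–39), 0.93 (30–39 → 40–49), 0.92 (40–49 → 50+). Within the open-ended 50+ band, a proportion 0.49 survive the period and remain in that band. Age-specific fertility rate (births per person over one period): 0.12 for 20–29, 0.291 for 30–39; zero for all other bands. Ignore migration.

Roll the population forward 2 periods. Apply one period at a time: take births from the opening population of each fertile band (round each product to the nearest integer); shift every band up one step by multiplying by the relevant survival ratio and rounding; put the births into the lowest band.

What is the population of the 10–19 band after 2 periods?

1615

After projecting period 1:
Births: 7100 × 0.12 = 852  |  2900 × 0.291 = 844 → 1696
10–19: 5150 × 0.952 = 4903
20–29: 1700 × 0.947 = 1610
30–39: 7100 × 0.934 = 6631
40–49: 2900 × 0.93 = 2697
50+: 8450 × 0.92 + 2900 × 0.49 = 7774 + 1421 = 9195
Population now: 0–9=1696, 10–19=4903, 20–29=1610, 30–39=6631, 40–49=2697, 50+=9195
After projecting period 2:
Births: 1610 × 0.12 = 193  |  6631 × 0.291 = 1930 → 2123
10–19: 1696 × 0.952 = 1615
20–29: 4903 × 0.947 = 4643
30–39: 1610 × 0.934 = 1504
40–49: 6631 × 0.93 = 6167
50+: 2697 × 0.92 + 9195 × 0.49 = 2481 + 4506 = 6987
Population now: 0–9=2123, 10–19=1615, 20–29=4643, 30–39=1504, 40–49=6167, 50+=6987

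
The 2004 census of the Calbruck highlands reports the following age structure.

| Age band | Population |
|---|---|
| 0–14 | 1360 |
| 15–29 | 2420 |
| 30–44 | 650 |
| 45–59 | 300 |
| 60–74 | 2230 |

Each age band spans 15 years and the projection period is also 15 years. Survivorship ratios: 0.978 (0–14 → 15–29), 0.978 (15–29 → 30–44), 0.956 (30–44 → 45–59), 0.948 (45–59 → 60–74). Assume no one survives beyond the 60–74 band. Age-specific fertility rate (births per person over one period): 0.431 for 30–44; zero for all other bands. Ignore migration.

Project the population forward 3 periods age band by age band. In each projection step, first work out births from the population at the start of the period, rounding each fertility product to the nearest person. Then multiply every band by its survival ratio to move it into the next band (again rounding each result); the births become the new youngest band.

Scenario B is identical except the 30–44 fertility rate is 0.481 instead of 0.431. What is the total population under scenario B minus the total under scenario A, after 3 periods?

Numbering the groups 1..5 from youngest to oldest:
After projecting period 1:
Births: 650 × 0.431 = 280
Group 2: 1360 × 0.978 = 1330
Group 3: 2420 × 0.978 = 2367
Group 4: 650 × 0.956 = 621
Group 5: 300 × 0.948 = 284
→ [280, 1330, 2367, 621, 284]
After projecting period 2:
Births: 2367 × 0.431 = 1020
Group 2: 280 × 0.978 = 274
Group 3: 1330 × 0.978 = 1301
Group 4: 2367 × 0.956 = 2263
Group 5: 621 × 0.948 = 589
→ [1020, 274, 1301, 2263, 589]
After projecting period 3:
Births: 1301 × 0.431 = 561
Group 2: 1020 × 0.978 = 998
Group 3: 274 × 0.978 = 268
Group 4: 1301 × 0.956 = 1244
Group 5: 2263 × 0.948 = 2145
→ [561, 998, 268, 1244, 2145]
Scenario A total after 3 periods: 5216
Scenario B projection —
After projecting period 1:
Births: 650 × 0.481 = 313
Group 2: 1360 × 0.978 = 1330
Group 3: 2420 × 0.978 = 2367
Group 4: 650 × 0.956 = 621
Group 5: 300 × 0.948 = 284
→ [313, 1330, 2367, 621, 284]
After projecting period 2:
Births: 2367 × 0.481 = 1139
Group 2: 313 × 0.978 = 306
Group 3: 1330 × 0.978 = 1301
Group 4: 2367 × 0.956 = 2263
Group 5: 621 × 0.948 = 589
→ [1139, 306, 1301, 2263, 589]
After projecting period 3:
Births: 1301 × 0.481 = 626
Group 2: 1139 × 0.978 = 1114
Group 3: 306 × 0.978 = 299
Group 4: 1301 × 0.956 = 1244
Group 5: 2263 × 0.948 = 2145
→ [626, 1114, 299, 1244, 2145]
Scenario B total after 3 periods: 5428
Difference B − A = 5428 − 5216 = 212

212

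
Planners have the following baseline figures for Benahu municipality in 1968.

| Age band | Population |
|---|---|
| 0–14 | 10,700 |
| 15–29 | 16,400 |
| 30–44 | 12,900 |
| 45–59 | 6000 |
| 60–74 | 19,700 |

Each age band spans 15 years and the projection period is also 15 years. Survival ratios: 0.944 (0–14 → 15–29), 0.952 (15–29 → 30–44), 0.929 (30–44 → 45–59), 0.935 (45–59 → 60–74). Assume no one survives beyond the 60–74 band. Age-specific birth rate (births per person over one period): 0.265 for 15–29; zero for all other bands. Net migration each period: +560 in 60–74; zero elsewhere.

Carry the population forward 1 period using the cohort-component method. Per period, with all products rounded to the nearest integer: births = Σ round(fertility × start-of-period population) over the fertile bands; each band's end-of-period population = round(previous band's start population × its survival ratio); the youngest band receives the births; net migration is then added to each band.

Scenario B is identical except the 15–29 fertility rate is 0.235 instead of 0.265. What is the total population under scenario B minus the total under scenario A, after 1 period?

-492

[period 1]
Births: 16400 × 0.265 = 4346
15–29: 10700 × 0.944 = 10101
30–44: 16400 × 0.952 = 15613
45–59: 12900 × 0.929 = 11984
60–74: 6000 × 0.935 = 5610
Net migration: 60–74 + 560 → 6170
End of period: [4346, 10101, 15613, 11984, 6170]
Scenario A total after 1 period: 48214
Scenario B projection —
[period 1]
Births: 16400 × 0.235 = 3854
15–29: 10700 × 0.944 = 10101
30–44: 16400 × 0.952 = 15613
45–59: 12900 × 0.929 = 11984
60–74: 6000 × 0.935 = 5610
Net migration: 60–74 + 560 → 6170
End of period: [3854, 10101, 15613, 11984, 6170]
Scenario B total after 1 period: 47722
Difference B − A = 47722 − 48214 = -492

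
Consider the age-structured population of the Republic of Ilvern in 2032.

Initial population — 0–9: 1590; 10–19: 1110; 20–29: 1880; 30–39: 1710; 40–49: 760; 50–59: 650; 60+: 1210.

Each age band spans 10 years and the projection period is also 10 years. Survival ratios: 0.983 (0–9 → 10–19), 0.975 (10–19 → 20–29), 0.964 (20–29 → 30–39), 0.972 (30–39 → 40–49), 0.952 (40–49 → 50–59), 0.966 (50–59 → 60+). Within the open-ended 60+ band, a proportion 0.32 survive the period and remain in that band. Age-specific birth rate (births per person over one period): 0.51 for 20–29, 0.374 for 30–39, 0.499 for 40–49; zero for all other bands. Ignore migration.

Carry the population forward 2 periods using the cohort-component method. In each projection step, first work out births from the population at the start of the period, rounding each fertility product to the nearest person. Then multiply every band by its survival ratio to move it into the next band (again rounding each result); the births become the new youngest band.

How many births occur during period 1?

[period 1]
Births: 1880 × 0.51 = 959  |  1710 × 0.374 = 640  |  760 × 0.499 = 379 → 1978
10–19: 1590 × 0.983 = 1563
20–29: 1110 × 0.975 = 1082
30–39: 1880 × 0.964 = 1812
40–49: 1710 × 0.972 = 1662
50–59: 760 × 0.952 = 724
60+: 650 × 0.966 + 1210 × 0.32 = 628 + 387 = 1015
End of period: [1978, 1563, 1082, 1812, 1662, 724, 1015]

1978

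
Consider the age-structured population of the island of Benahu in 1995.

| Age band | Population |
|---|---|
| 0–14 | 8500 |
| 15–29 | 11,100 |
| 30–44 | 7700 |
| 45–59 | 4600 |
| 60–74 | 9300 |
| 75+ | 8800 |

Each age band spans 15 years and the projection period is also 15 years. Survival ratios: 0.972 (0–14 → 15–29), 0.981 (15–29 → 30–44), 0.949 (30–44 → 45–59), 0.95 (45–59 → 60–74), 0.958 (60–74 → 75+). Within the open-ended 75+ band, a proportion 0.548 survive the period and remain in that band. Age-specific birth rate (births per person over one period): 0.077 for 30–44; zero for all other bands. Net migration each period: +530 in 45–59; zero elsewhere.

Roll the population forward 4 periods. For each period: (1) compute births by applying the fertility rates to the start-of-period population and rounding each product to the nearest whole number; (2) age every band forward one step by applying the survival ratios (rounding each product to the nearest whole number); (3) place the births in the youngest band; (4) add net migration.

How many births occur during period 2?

838

Period 1.
Births: 7700 × 0.077 = 593
15–29: 8500 × 0.972 = 8262
30–44: 11100 × 0.981 = 10889
45–59: 7700 × 0.949 = 7307
60–74: 4600 × 0.95 = 4370
75+: 9300 × 0.958 + 8800 × 0.548 = 8909 + 4822 = 13731
Net migration: 45–59 + 530 → 7837
→ [593, 8262, 10889, 7837, 4370, 13731]
Period 2.
Births: 10889 × 0.077 = 838
15–29: 593 × 0.972 = 576
30–44: 8262 × 0.981 = 8105
45–59: 10889 × 0.949 = 10334
60–74: 7837 × 0.95 = 7445
75+: 4370 × 0.958 + 13731 × 0.548 = 4186 + 7525 = 11711
Net migration: 45–59 + 530 → 10864
→ [838, 576, 8105, 10864, 7445, 11711]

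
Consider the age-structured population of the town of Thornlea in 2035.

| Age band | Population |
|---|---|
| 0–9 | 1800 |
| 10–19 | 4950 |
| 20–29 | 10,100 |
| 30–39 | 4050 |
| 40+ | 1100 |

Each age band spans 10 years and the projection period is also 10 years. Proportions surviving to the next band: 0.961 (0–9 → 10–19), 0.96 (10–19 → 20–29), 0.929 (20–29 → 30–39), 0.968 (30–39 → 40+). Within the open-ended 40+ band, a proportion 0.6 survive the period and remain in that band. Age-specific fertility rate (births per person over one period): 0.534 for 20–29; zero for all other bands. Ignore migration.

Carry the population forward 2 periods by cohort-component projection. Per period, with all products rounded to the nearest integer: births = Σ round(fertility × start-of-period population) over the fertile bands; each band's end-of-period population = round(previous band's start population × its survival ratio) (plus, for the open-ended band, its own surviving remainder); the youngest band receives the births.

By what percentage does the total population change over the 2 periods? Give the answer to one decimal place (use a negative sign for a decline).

16.5

Let band 1 be 0–9 through band 5 = 40+.
Period 1.
Births: 10100 × 0.534 = 5393
Band 2: 1800 × 0.961 = 1730
Band 3: 4950 × 0.96 = 4752
Band 4: 10100 × 0.929 = 9383
Band 5: 4050 × 0.968 + 1100 × 0.6 = 3920 + 660 = 4580
→ [5393, 1730, 4752, 9383, 4580]
Period 2.
Births: 4752 × 0.534 = 2538
Band 2: 5393 × 0.961 = 5183
Band 3: 1730 × 0.96 = 1661
Band 4: 4752 × 0.929 = 4415
Band 5: 9383 × 0.968 + 4580 × 0.6 = 9083 + 2748 = 11831
→ [2538, 5183, 1661, 4415, 11831]
Total: 22000 → 25628; change = 3628; percentage change = 16.5%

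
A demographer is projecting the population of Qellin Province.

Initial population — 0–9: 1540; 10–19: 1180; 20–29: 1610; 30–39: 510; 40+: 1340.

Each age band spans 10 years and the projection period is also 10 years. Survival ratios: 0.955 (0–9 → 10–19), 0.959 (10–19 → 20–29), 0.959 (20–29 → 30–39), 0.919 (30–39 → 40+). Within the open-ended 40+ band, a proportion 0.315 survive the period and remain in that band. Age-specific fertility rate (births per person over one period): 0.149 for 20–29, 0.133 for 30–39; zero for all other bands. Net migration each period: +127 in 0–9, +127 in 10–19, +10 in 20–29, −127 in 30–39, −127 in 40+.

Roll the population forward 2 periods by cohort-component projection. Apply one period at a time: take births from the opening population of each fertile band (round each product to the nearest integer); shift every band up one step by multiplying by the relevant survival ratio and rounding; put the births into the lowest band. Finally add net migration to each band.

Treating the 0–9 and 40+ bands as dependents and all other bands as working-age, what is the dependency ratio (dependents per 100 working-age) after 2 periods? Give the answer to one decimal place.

Period 1.
Births: 1610 × 0.149 = 240 ; 510 × 0.133 = 68 → total 308
10–19: 1540 × 0.955 = 1471
20–29: 1180 × 0.959 = 1132
30–39: 1610 × 0.959 = 1544
40+: 510 × 0.919 + 1340 × 0.315 = 469 + 422 = 891
Net migration: 0–9 + 127 → 435; 10–19 + 127 → 1598; 20–29 + 10 → 1142; 30–39 − 127 → 1417; 40+ − 127 → 764
Population now: 0–9=435, 10–19=1598, 20–29=1142, 30–39=1417, 40+=764
Period 2.
Births: 1142 × 0.149 = 170 ; 1417 × 0.133 = 188 → total 358
10–19: 435 × 0.955 = 415
20–29: 1598 × 0.959 = 1532
30–39: 1142 × 0.959 = 1095
40+: 1417 × 0.919 + 764 × 0.315 = 1302 + 241 = 1543
Net migration: 0–9 + 127 → 485; 10–19 + 127 → 542; 20–29 + 10 → 1542; 30–39 − 127 → 968; 40+ − 127 → 1416
Population now: 0–9=485, 10–19=542, 20–29=1542, 30–39=968, 40+=1416
Dependents (band 0–9 + band 40+) = 485 + 1416 = 1901; working-age = 3052; ratio = 1901/3052 × 100 = 62.3

62.3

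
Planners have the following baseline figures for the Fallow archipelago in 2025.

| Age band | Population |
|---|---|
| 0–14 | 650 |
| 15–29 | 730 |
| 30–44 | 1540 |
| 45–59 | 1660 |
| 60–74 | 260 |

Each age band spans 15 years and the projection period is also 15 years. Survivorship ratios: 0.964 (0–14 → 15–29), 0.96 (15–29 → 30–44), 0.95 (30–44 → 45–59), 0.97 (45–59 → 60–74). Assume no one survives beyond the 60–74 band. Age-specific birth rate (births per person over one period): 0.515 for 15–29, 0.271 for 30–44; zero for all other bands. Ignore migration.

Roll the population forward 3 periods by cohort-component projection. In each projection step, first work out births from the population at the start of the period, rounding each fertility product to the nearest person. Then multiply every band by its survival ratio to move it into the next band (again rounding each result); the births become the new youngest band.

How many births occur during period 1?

Call the groups 1 to 5, youngest first.
[period 1]
Births: 730 × 0.515 = 376, 1540 × 0.271 = 417 ⇒ total 793
Group 2: 650 × 0.964 = 627
Group 3: 730 × 0.96 = 701
Group 4: 1540 × 0.95 = 1463
Group 5: 1660 × 0.97 = 1610
End of period: [793, 627, 701, 1463, 1610]

793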